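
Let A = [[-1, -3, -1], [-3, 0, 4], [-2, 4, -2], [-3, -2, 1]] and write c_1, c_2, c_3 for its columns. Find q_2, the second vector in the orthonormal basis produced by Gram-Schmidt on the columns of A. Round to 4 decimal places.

c_1 = (-1, -3, -2, -3); ‖c_1‖ = 4.7958, so q_1 = (-0.2085, -0.6255, -0.4170, -0.6255).
q_1·c_2 = (-0.2085)·(-3) + (-0.6255)·0 + (-0.4170)·4 + (-0.6255)·(-2) = 0.2085.
u_2 = c_2 − 0.2085·q_1 = (-2.9565, 0.1304, 4.0870, -1.8696).
‖u_2‖ = 5.3811, so q_2 = (-0.5494, 0.0242, 0.7595, -0.3474).

q_2 = (-0.5494, 0.0242, 0.7595, -0.3474)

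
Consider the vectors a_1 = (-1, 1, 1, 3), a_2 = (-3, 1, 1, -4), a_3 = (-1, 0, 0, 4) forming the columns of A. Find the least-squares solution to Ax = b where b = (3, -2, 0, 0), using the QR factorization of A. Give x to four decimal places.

a_1 = (-1, 1, 1, 3); ‖a_1‖ = 3.4641, so q_1 = (-0.2887, 0.2887, 0.2887, 0.8660).
q_1·a_2 = (-0.2887)·(-3) + 0.2887·1 + 0.2887·1 + 0.8660·(-4) = -2.0207.
u_2 = a_2 + 2.0207·q_1 = (-3.5833, 1.5833, 1.5833, -2.2500).
‖u_2‖ = 4.7871, so q_2 = (-0.7485, 0.3307, 0.3307, -0.4700).
q_1·a_3 = (-0.2887)·(-1) + 0.2887·0 + 0.2887·0 + 0.8660·4 = 3.7528; q_2·a_3 = (-0.7485)·(-1) + 0.3307·0 + 0.3307·0 + (-0.4700)·4 = -1.1315.
u_3 = a_3 − 3.7528·q_1 + 1.1315·q_2 = (-0.7636, -0.7091, -0.7091, 0.2182).
‖u_3‖ = 1.2792, so q_3 = (-0.5970, -0.5543, -0.5543, 0.1706).
Qᵀb = (-1.4434, -2.9071, -0.6822).
Back-substitute: x_3 = -0.6822/1.2792 = -0.5333.
x_2 = (-2.9071 + 1.1315·(-0.5333))/4.7871 = -0.7333.
x_1 = (-1.4434 + 2.0207·(-0.7333) − 3.7528·(-0.5333))/3.4641 = -0.2667.

x = (-0.2667, -0.7333, -0.5333)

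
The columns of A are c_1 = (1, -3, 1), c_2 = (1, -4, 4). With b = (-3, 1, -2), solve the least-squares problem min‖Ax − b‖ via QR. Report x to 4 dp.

x = (-0.1216, -0.3919)

c_1 = (1, -3, 1); ‖c_1‖ = 3.3166, so q_1 = (0.3015, -0.9045, 0.3015).
q_1·c_2 = 0.3015·1 + (-0.9045)·(-4) + 0.3015·4 = 5.1257.
u_2 = c_2 − 5.1257·q_1 = (-0.5455, 0.6364, 2.4545).
‖u_2‖ = 2.5937, so q_2 = (-0.2103, 0.2453, 0.9463).
Qᵀb = (-2.4121, -1.0164).
Back-substitute: x_2 = -1.0164/2.5937 = -0.3919.
x_1 = (-2.4121 − 5.1257·(-0.3919))/3.3166 = -0.1216.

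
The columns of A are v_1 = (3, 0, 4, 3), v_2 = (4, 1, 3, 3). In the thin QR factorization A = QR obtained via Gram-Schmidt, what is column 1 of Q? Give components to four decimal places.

v_1 = (3, 0, 4, 3); ‖v_1‖ = 5.8310, so q_1 = (0.5145, 0.0000, 0.6860, 0.5145).

q_1 = (0.5145, 0.0000, 0.6860, 0.5145)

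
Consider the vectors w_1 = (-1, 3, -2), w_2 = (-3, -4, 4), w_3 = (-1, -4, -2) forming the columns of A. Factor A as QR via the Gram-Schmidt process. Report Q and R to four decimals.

q_1 = w_1/‖w_1‖ = (-1, 3, -2)/3.7417 = (-0.2673, 0.8018, -0.5345).
r_{12} = q_1·w_2 = -4.5434.
u_2 = w_2 + 4.5434·q_1 = (-4.2143, -0.3571, 1.5714).
‖u_2‖ = 4.5119, so q_2 = (-0.9340, -0.0792, 0.3483).
r_{13} = q_1·w_3 = -1.8708; r_{23} = q_2·w_3 = 0.5541.
u_3 = w_3 + 1.8708·q_1 − 0.5541·q_2 = (-0.9825, -2.4561, -3.1930).
‖u_3‖ = 4.1464, so q_3 = (-0.2369, -0.5923, -0.7701).

Q = [[-0.2673, -0.9340, -0.2369], [0.8018, -0.0792, -0.5923], [-0.5345, 0.3483, -0.7701]], R = [[3.7417, -4.5434, -1.8708], [0.0000, 4.5119, 0.5541], [0.0000, 0.0000, 4.1464]]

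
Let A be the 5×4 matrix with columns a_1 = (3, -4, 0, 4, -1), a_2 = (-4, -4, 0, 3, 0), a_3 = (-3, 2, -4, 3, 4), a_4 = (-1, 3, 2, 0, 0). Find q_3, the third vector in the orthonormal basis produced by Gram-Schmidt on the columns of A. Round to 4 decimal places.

q_1 = a_1/‖a_1‖ = (3, -4, 0, 4, -1)/6.4807 = (0.4629, -0.6172, 0.0000, 0.6172, -0.1543).
r_{12} = q_1·a_2 = 2.4689.
u_2 = a_2 − 2.4689·q_1 = (-5.1429, -2.4762, 0.0000, 1.4762, 0.3810).
‖u_2‖ = 5.9080, so q_2 = (-0.8705, -0.4191, 0.0000, 0.2499, 0.0645).
r_{13} = q_1·a_3 = -1.3887; r_{23} = q_2·a_3 = 2.7807.
u_3 = a_3 + 1.3887·q_1 − 2.7807·q_2 = (0.0634, 2.3083, -4.0000, 3.1623, 3.6064).
‖u_3‖ = 6.6588, so q_3 = (0.0095, 0.3467, -0.6007, 0.4749, 0.5416).

q_3 = (0.0095, 0.3467, -0.6007, 0.4749, 0.5416)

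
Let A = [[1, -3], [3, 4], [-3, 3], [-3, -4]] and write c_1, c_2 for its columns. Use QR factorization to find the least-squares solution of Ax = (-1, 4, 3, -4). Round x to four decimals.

x = (0.1369, 0.8471)

c_1 = (1, 3, -3, -3); ‖c_1‖ = 5.2915, so e_1 = (0.1890, 0.5669, -0.5669, -0.5669).
e_1·c_2 = 0.1890·(-3) + 0.5669·4 + (-0.5669)·3 + (-0.5669)·(-4) = 2.2678.
u_2 = c_2 − 2.2678·e_1 = (-3.4286, 2.7143, 4.2857, -2.7143).
‖u_2‖ = 6.6975, so e_2 = (-0.5119, 0.4053, 0.6399, -0.4053).
Qᵀb = (2.6458, 5.6737).
Back-substitute: x_2 = 5.6737/6.6975 = 0.8471.
x_1 = (2.6458 − 2.2678·0.8471)/5.2915 = 0.1369.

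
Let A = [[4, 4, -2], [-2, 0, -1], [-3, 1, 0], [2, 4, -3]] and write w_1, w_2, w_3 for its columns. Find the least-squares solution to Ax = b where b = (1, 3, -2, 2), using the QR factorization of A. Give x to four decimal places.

x = (0.1833, -1.4500, -2.7000)

w_1 = (4, -2, -3, 2); ‖w_1‖ = 5.7446, so e_1 = (0.6963, -0.3482, -0.5222, 0.3482).
e_1·w_2 = 0.6963·4 + (-0.3482)·0 + (-0.5222)·1 + 0.3482·4 = 3.6556.
u_2 = w_2 − 3.6556·e_1 = (1.4545, 1.2727, 2.9091, 2.7273).
‖u_2‖ = 4.4313, so e_2 = (0.3282, 0.2872, 0.6565, 0.6155).
e_1·w_3 = 0.6963·(-2) + (-0.3482)·(-1) + (-0.5222)·0 + 0.3482·(-3) = -2.0889; e_2·w_3 = 0.3282·(-2) + 0.2872·(-1) + 0.6565·0 + 0.6155·(-3) = -2.7901.
u_3 = w_3 + 2.0889·e_1 + 2.7901·e_2 = (0.3704, -0.9259, 0.7407, -0.5556).
‖u_3‖ = 1.3608, so e_3 = (0.2722, -0.6804, 0.5443, -0.4082).
Qᵀb = (1.3926, 1.1078, -3.6742).
Back-substitute: x_3 = -3.6742/1.3608 = -2.7000.
x_2 = (1.1078 + 2.7901·(-2.7000))/4.4313 = -1.4500.
x_1 = (1.3926 − 3.6556·(-1.4500) + 2.0889·(-2.7000))/5.7446 = 0.1833.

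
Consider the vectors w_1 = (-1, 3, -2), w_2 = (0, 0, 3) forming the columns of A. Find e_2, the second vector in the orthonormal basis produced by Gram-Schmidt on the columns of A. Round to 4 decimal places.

e_2 = (-0.1690, 0.5071, 0.8452)

w_1 = (-1, 3, -2); ‖w_1‖ = 3.7417, so e_1 = (-0.2673, 0.8018, -0.5345).
e_1·w_2 = (-0.2673)·0 + 0.8018·0 + (-0.5345)·3 = -1.6036.
u_2 = w_2 + 1.6036·e_1 = (-0.4286, 1.2857, 2.1429).
‖u_2‖ = 2.5355, so e_2 = (-0.1690, 0.5071, 0.8452).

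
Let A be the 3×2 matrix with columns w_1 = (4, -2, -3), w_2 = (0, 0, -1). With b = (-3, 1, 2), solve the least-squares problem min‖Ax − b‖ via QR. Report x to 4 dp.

e_1 = w_1/‖w_1‖ = (4, -2, -3)/5.3852 = (0.7428, -0.3714, -0.5571).
r_{12} = e_1·w_2 = 0.5571.
u_2 = w_2 − 0.5571·e_1 = (-0.4138, 0.2069, -0.6897).
‖u_2‖ = 0.8305, so e_2 = (-0.4983, 0.2491, -0.8305).
Qᵀb = (-3.7139, 0.0830).
Back-substitute: x_2 = 0.0830/0.8305 = 0.1000.
x_1 = (-3.7139 − 0.5571·0.1000)/5.3852 = -0.7000.

x = (-0.7000, 0.1000)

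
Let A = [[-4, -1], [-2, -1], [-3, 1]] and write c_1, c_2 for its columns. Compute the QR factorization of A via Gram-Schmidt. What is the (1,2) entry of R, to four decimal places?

r_{12} = 0.5571

c_1 = (-4, -2, -3); ‖c_1‖ = 5.3852, so e_1 = (-0.7428, -0.3714, -0.5571).
r_{12} = e_1·c_2 = 0.5571.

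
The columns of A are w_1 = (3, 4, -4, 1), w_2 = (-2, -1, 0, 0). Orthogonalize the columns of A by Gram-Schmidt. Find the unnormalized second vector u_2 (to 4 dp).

u_2 = (-1.2857, -0.0476, -0.9524, 0.2381)

w_1 = (3, 4, -4, 1); ‖w_1‖ = 6.4807, so q_1 = (0.4629, 0.6172, -0.6172, 0.1543).
q_1·w_2 = 0.4629·(-2) + 0.6172·(-1) + (-0.6172)·0 + 0.1543·0 = -1.5430.
u_2 = w_2 + 1.5430·q_1 = (-1.2857, -0.0476, -0.9524, 0.2381).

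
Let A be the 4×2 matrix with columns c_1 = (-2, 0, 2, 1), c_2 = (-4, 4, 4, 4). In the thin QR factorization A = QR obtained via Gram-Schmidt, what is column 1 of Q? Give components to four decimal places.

c_1 = (-2, 0, 2, 1); ‖c_1‖ = 3.0000, so q_1 = (-0.6667, 0.0000, 0.6667, 0.3333).

q_1 = (-0.6667, 0.0000, 0.6667, 0.3333)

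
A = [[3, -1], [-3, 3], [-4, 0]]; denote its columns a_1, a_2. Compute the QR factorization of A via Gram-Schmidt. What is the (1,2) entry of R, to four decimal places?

e_1 = a_1/‖a_1‖ = (3, -3, -4)/5.8310 = (0.5145, -0.5145, -0.6860).
r_{12} = e_1·a_2 = -2.0580.

r_{12} = -2.0580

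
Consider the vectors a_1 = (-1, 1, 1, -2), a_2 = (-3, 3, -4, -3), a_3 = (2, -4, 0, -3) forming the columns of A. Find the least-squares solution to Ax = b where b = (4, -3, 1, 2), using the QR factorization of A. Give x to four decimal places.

x = (-0.8684, -0.4902, 0.3306)

q_1 = a_1/‖a_1‖ = (-1, 1, 1, -2)/2.6458 = (-0.3780, 0.3780, 0.3780, -0.7559).
r_{12} = q_1·a_2 = 3.0237.
u_2 = a_2 − 3.0237·q_1 = (-1.8571, 1.8571, -5.1429, -0.7143).
‖u_2‖ = 5.8187, so q_2 = (-0.3192, 0.3192, -0.8839, -0.1228).
r_{13} = q_1·a_3 = 0.0000; r_{23} = q_2·a_3 = -1.5467.
u_3 = a_3 − 0.0000·q_1 + 1.5467·q_2 = (1.5063, -3.5063, -1.3671, -3.1899).
‖u_3‖ = 5.1583, so q_3 = (0.2920, -0.6798, -0.2650, -0.6184).
Qᵀb = (-3.7796, -3.3635, 1.7055).
Back-substitute: x_3 = 1.7055/5.1583 = 0.3306.
x_2 = (-3.3635 + 1.5467·0.3306)/5.8187 = -0.4902.
x_1 = (-3.7796 − 3.0237·(-0.4902) − 0.0000·0.3306)/2.6458 = -0.8684.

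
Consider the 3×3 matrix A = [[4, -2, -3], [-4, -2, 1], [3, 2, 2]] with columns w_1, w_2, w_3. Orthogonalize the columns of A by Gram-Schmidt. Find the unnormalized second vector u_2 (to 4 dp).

w_1 = (4, -4, 3); ‖w_1‖ = 6.4031, so q_1 = (0.6247, -0.6247, 0.4685).
q_1·w_2 = 0.6247·(-2) + (-0.6247)·(-2) + 0.4685·2 = 0.9370.
u_2 = w_2 − 0.9370·q_1 = (-2.5854, -1.4146, 1.5610).

u_2 = (-2.5854, -1.4146, 1.5610)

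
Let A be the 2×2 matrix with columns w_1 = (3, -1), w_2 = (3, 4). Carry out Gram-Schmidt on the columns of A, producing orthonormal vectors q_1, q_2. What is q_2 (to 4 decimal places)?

w_1 = (3, -1); ‖w_1‖ = 3.1623, so q_1 = (0.9487, -0.3162).
q_1·w_2 = 0.9487·3 + (-0.3162)·4 = 1.5811.
u_2 = w_2 − 1.5811·q_1 = (1.5000, 4.5000).
‖u_2‖ = 4.7434, so q_2 = (0.3162, 0.9487).

q_2 = (0.3162, 0.9487)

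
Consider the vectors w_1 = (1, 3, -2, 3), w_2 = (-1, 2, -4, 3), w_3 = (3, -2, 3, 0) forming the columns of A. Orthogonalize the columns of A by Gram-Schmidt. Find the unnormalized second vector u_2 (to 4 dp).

q_1 = w_1/‖w_1‖ = (1, 3, -2, 3)/4.7958 = (0.2085, 0.6255, -0.4170, 0.6255).
r_{12} = q_1·w_2 = 4.5873.
u_2 = w_2 − 4.5873·q_1 = (-1.9565, -0.8696, -2.0870, 0.1304).

u_2 = (-1.9565, -0.8696, -2.0870, 0.1304)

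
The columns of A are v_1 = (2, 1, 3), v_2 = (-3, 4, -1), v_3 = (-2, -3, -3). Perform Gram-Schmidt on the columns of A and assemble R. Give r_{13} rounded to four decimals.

r_{13} = -4.2762

e_1 = v_1/‖v_1‖ = (2, 1, 3)/3.7417 = (0.5345, 0.2673, 0.8018).
r_{13} = e_1·v_3 = -4.2762.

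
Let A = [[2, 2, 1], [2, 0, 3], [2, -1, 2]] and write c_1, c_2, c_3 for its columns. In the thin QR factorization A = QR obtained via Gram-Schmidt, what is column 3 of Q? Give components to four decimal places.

e_1 = c_1/‖c_1‖ = (2, 2, 2)/3.4641 = (0.5774, 0.5774, 0.5774).
r_{12} = e_1·c_2 = 0.5774.
u_2 = c_2 − 0.5774·e_1 = (1.6667, -0.3333, -1.3333).
‖u_2‖ = 2.1602, so e_2 = (0.7715, -0.1543, -0.6172).
r_{13} = e_1·c_3 = 3.4641; r_{23} = e_2·c_3 = -0.9258.
u_3 = c_3 − 3.4641·e_1 + 0.9258·e_2 = (-0.2857, 0.8571, -0.5714).
‖u_3‖ = 1.0690, so e_3 = (-0.2673, 0.8018, -0.5345).

e_3 = (-0.2673, 0.8018, -0.5345)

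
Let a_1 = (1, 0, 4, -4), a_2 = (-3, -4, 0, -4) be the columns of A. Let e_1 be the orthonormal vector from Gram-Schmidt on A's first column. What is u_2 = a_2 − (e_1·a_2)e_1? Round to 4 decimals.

e_1 = a_1/‖a_1‖ = (1, 0, 4, -4)/5.7446 = (0.1741, 0.0000, 0.6963, -0.6963).
r_{12} = e_1·a_2 = 2.2630.
u_2 = a_2 − 2.2630·e_1 = (-3.3939, -4.0000, -1.5758, -2.4242).

u_2 = (-3.3939, -4.0000, -1.5758, -2.4242)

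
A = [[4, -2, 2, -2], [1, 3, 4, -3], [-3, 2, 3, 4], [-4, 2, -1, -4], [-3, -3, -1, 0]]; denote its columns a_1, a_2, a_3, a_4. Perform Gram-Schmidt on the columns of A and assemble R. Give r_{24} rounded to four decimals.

r_{24} = -1.2035

a_1 = (4, 1, -3, -4, -3); ‖a_1‖ = 7.1414, so e_1 = (0.5601, 0.1400, -0.4201, -0.5601, -0.4201).
e_1·a_2 = 0.5601·(-2) + 0.1400·3 + (-0.4201)·2 + (-0.5601)·2 + (-0.4201)·(-3) = -1.4003.
u_2 = a_2 + 1.4003·e_1 = (-1.2157, 3.1961, 1.4118, 1.2157, -3.5882).
‖u_2‖ = 5.2952, so e_2 = (-0.2296, 0.6036, 0.2666, 0.2296, -0.6776).
r_{24} = e_2·a_4 = -1.2035.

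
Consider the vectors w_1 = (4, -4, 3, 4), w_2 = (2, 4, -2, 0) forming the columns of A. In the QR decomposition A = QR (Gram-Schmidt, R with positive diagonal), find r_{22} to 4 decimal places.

w_1 = (4, -4, 3, 4); ‖w_1‖ = 7.5498, so e_1 = (0.5298, -0.5298, 0.3974, 0.5298).
e_1·w_2 = 0.5298·2 + (-0.5298)·4 + 0.3974·(-2) + 0.5298·0 = -1.8543.
u_2 = w_2 + 1.8543·e_1 = (2.9825, 3.0175, -1.2632, 0.9825).
r_{22} = ‖u_2‖ = 4.5345.

r_{22} = 4.5345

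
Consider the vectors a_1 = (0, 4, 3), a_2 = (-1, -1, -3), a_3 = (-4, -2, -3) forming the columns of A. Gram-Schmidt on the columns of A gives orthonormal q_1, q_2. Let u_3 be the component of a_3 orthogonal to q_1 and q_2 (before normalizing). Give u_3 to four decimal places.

q_1 = a_1/‖a_1‖ = (0, 4, 3)/5.0000 = (0.0000, 0.8000, 0.6000).
r_{12} = q_1·a_2 = -2.6000.
u_2 = a_2 + 2.6000·q_1 = (-1.0000, 1.0800, -1.4400).
‖u_2‖ = 2.0591, so q_2 = (-0.4856, 0.5245, -0.6993).
r_{13} = q_1·a_3 = -3.4000; r_{23} = q_2·a_3 = 2.9916.
u_3 = a_3 + 3.4000·q_1 − 2.9916·q_2 = (-2.5472, -0.8491, 1.1321).

u_3 = (-2.5472, -0.8491, 1.1321)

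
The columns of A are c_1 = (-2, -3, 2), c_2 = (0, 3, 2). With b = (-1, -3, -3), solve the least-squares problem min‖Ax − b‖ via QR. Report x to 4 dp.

x = (-0.0510, -1.1735)

c_1 = (-2, -3, 2); ‖c_1‖ = 4.1231, so e_1 = (-0.4851, -0.7276, 0.4851).
e_1·c_2 = (-0.4851)·0 + (-0.7276)·3 + 0.4851·2 = -1.2127.
u_2 = c_2 + 1.2127·e_1 = (-0.5882, 2.1176, 2.5882).
‖u_2‖ = 3.3955, so e_2 = (-0.1732, 0.6237, 0.7623).
Qᵀb = (1.2127, -3.9845).
Back-substitute: x_2 = -3.9845/3.3955 = -1.1735.
x_1 = (1.2127 + 1.2127·(-1.1735))/4.1231 = -0.0510.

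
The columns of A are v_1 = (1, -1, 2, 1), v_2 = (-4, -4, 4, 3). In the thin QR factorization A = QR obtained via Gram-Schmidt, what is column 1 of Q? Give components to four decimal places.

e_1 = (0.3780, -0.3780, 0.7559, 0.3780)

v_1 = (1, -1, 2, 1); ‖v_1‖ = 2.6458, so e_1 = (0.3780, -0.3780, 0.7559, 0.3780).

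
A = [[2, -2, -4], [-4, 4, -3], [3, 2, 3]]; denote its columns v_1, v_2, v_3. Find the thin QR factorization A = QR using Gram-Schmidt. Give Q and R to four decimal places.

Q = [[0.3714, -0.2491, -0.8944], [-0.7428, 0.4983, -0.4472], [0.5571, 0.8305, 0.0000]], R = [[5.3852, -2.5997, 2.4140], [0.0000, 4.1523, 1.9931], [0.0000, 0.0000, 4.9193]]

q_1 = v_1/‖v_1‖ = (2, -4, 3)/5.3852 = (0.3714, -0.7428, 0.5571).
r_{12} = q_1·v_2 = -2.5997.
u_2 = v_2 + 2.5997·q_1 = (-1.0345, 2.0690, 3.4483).
‖u_2‖ = 4.1523, so q_2 = (-0.2491, 0.4983, 0.8305).
r_{13} = q_1·v_3 = 2.4140; r_{23} = q_2·v_3 = 1.9931.
u_3 = v_3 − 2.4140·q_1 − 1.9931·q_2 = (-4.4000, -2.2000, 0.0000).
‖u_3‖ = 4.9193, so q_3 = (-0.8944, -0.4472, 0.0000).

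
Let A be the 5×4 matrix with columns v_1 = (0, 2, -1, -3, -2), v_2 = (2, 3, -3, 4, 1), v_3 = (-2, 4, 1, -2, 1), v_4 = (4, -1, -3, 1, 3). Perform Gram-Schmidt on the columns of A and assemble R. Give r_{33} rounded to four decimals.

e_1 = v_1/‖v_1‖ = (0, 2, -1, -3, -2)/4.2426 = (0.0000, 0.4714, -0.2357, -0.7071, -0.4714).
r_{12} = e_1·v_2 = -1.1785.
u_2 = v_2 + 1.1785·e_1 = (2.0000, 3.5556, -3.2778, 3.1667, 0.4444).
‖u_2‖ = 6.1328, so e_2 = (0.3261, 0.5798, -0.5345, 0.5164, 0.0725).
r_{13} = e_1·v_3 = 2.5927; r_{23} = e_2·v_3 = 0.1721.
u_3 = v_3 − 2.5927·e_1 − 0.1721·e_2 = (-2.0561, 2.6780, 1.7031, -0.2555, 2.2097).
r_{33} = ‖u_3‖ = 4.3873.

r_{33} = 4.3873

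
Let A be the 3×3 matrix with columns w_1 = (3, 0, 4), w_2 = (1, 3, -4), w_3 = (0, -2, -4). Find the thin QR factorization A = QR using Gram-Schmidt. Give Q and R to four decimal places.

Q = [[0.6000, 0.5836, 0.5472], [0.0000, 0.6839, -0.7295], [0.8000, -0.4377, -0.4104]], R = [[5.0000, -2.6000, -3.2000], [0.0000, 4.3863, 0.3830], [0.0000, 0.0000, 3.1005]]

e_1 = w_1/‖w_1‖ = (3, 0, 4)/5.0000 = (0.6000, 0.0000, 0.8000).
r_{12} = e_1·w_2 = -2.6000.
u_2 = w_2 + 2.6000·e_1 = (2.5600, 3.0000, -1.9200).
‖u_2‖ = 4.3863, so e_2 = (0.5836, 0.6839, -0.4377).
r_{13} = e_1·w_3 = -3.2000; r_{23} = e_2·w_3 = 0.3830.
u_3 = w_3 + 3.2000·e_1 − 0.3830·e_2 = (1.6965, -2.2620, -1.2723).
‖u_3‖ = 3.1005, so e_3 = (0.5472, -0.7295, -0.4104).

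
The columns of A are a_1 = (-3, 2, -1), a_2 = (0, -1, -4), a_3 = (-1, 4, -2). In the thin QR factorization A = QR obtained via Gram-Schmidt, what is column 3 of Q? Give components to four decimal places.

e_3 = (0.5883, 0.7845, -0.1961)

e_1 = a_1/‖a_1‖ = (-3, 2, -1)/3.7417 = (-0.8018, 0.5345, -0.2673).
r_{12} = e_1·a_2 = 0.5345.
u_2 = a_2 − 0.5345·e_1 = (0.4286, -1.2857, -3.8571).
‖u_2‖ = 4.0883, so e_2 = (0.1048, -0.3145, -0.9435).
r_{13} = e_1·a_3 = 3.4744; r_{23} = e_2·a_3 = 0.5241.
u_3 = a_3 − 3.4744·e_1 − 0.5241·e_2 = (1.7308, 2.3077, -0.5769).
‖u_3‖ = 2.9417, so e_3 = (0.5883, 0.7845, -0.1961).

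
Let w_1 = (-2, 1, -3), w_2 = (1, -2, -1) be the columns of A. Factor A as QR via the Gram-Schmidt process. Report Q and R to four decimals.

w_1 = (-2, 1, -3); ‖w_1‖ = 3.7417, so q_1 = (-0.5345, 0.2673, -0.8018).
q_1·w_2 = (-0.5345)·1 + 0.2673·(-2) + (-0.8018)·(-1) = -0.2673.
u_2 = w_2 + 0.2673·q_1 = (0.8571, -1.9286, -1.2143).
‖u_2‖ = 2.4349, so q_2 = (0.3520, -0.7921, -0.4987).

Q = [[-0.5345, 0.3520], [0.2673, -0.7921], [-0.8018, -0.4987]], R = [[3.7417, -0.2673], [0.0000, 2.4349]]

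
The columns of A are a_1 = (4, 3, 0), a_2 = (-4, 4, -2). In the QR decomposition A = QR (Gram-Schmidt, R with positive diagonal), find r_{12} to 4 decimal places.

r_{12} = -0.8000

e_1 = a_1/‖a_1‖ = (4, 3, 0)/5.0000 = (0.8000, 0.6000, 0.0000).
r_{12} = e_1·a_2 = -0.8000.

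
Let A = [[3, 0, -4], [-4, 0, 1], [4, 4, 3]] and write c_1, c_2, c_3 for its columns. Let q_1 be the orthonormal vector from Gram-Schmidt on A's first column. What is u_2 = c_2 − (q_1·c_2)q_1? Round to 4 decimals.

c_1 = (3, -4, 4); ‖c_1‖ = 6.4031, so q_1 = (0.4685, -0.6247, 0.6247).
q_1·c_2 = 0.4685·0 + (-0.6247)·0 + 0.6247·4 = 2.4988.
u_2 = c_2 − 2.4988·q_1 = (-1.1707, 1.5610, 2.4390).

u_2 = (-1.1707, 1.5610, 2.4390)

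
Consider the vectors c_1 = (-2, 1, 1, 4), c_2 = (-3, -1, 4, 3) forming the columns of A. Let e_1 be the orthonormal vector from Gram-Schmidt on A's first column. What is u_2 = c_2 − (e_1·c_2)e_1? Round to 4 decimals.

c_1 = (-2, 1, 1, 4); ‖c_1‖ = 4.6904, so e_1 = (-0.4264, 0.2132, 0.2132, 0.8528).
e_1·c_2 = (-0.4264)·(-3) + 0.2132·(-1) + 0.2132·4 + 0.8528·3 = 4.4772.
u_2 = c_2 − 4.4772·e_1 = (-1.0909, -1.9545, 3.0455, -0.8182).

u_2 = (-1.0909, -1.9545, 3.0455, -0.8182)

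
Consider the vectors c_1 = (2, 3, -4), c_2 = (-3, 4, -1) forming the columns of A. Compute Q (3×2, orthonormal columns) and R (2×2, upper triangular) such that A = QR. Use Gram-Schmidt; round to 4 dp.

e_1 = c_1/‖c_1‖ = (2, 3, -4)/5.3852 = (0.3714, 0.5571, -0.7428).
r_{12} = e_1·c_2 = 1.8570.
u_2 = c_2 − 1.8570·e_1 = (-3.6897, 2.9655, 0.3793).
‖u_2‖ = 4.7489, so e_2 = (-0.7770, 0.6245, 0.0799).

Q = [[0.3714, -0.7770], [0.5571, 0.6245], [-0.7428, 0.0799]], R = [[5.3852, 1.8570], [0.0000, 4.7489]]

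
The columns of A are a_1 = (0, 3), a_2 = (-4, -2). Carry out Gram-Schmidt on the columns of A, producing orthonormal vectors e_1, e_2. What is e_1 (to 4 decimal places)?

e_1 = (0.0000, 1.0000)

a_1 = (0, 3); ‖a_1‖ = 3.0000, so e_1 = (0.0000, 1.0000).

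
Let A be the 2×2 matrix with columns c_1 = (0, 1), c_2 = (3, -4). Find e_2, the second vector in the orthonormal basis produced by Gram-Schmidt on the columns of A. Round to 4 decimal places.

c_1 = (0, 1); ‖c_1‖ = 1.0000, so e_1 = (0.0000, 1.0000).
e_1·c_2 = 0.0000·3 + 1.0000·(-4) = -4.0000.
u_2 = c_2 + 4.0000·e_1 = (3.0000, 0.0000).
‖u_2‖ = 3.0000, so e_2 = (1.0000, 0.0000).

e_2 = (1.0000, 0.0000)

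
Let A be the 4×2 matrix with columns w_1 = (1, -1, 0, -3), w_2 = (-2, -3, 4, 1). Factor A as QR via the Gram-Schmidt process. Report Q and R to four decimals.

w_1 = (1, -1, 0, -3); ‖w_1‖ = 3.3166, so q_1 = (0.3015, -0.3015, 0.0000, -0.9045).
q_1·w_2 = 0.3015·(-2) + (-0.3015)·(-3) + 0.0000·4 + (-0.9045)·1 = -0.6030.
u_2 = w_2 + 0.6030·q_1 = (-1.8182, -3.1818, 4.0000, 0.4545).
‖u_2‖ = 5.4439, so q_2 = (-0.3340, -0.5845, 0.7348, 0.0835).

Q = [[0.3015, -0.3340], [-0.3015, -0.5845], [0.0000, 0.7348], [-0.9045, 0.0835]], R = [[3.3166, -0.6030], [0.0000, 5.4439]]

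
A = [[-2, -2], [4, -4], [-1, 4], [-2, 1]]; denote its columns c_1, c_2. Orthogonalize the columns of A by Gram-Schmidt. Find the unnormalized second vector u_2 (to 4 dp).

c_1 = (-2, 4, -1, -2); ‖c_1‖ = 5.0000, so e_1 = (-0.4000, 0.8000, -0.2000, -0.4000).
e_1·c_2 = (-0.4000)·(-2) + 0.8000·(-4) + (-0.2000)·4 + (-0.4000)·1 = -3.6000.
u_2 = c_2 + 3.6000·e_1 = (-3.4400, -1.1200, 3.2800, -0.4400).

u_2 = (-3.4400, -1.1200, 3.2800, -0.4400)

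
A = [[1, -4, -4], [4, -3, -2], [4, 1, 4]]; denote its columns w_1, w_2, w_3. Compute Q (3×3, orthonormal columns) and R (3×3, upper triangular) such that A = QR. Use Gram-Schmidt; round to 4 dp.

w_1 = (1, 4, 4); ‖w_1‖ = 5.7446, so e_1 = (0.1741, 0.6963, 0.6963).
e_1·w_2 = 0.1741·(-4) + 0.6963·(-3) + 0.6963·1 = -2.0889.
u_2 = w_2 + 2.0889·e_1 = (-3.6364, -1.5455, 2.4545).
‖u_2‖ = 4.6515, so e_2 = (-0.7818, -0.3322, 0.5277).
e_1·w_3 = 0.1741·(-4) + 0.6963·(-2) + 0.6963·4 = 0.6963; e_2·w_3 = (-0.7818)·(-4) + (-0.3322)·(-2) + 0.5277·4 = 5.9023.
u_3 = w_3 − 0.6963·e_1 − 5.9023·e_2 = (0.4930, -0.5238, 0.4006).
‖u_3‖ = 0.8233, so e_3 = (0.5988, -0.6362, 0.4865).

Q = [[0.1741, -0.7818, 0.5988], [0.6963, -0.3322, -0.6362], [0.6963, 0.5277, 0.4865]], R = [[5.7446, -2.0889, 0.6963], [0.0000, 4.6515, 5.9023], [0.0000, 0.0000, 0.8233]]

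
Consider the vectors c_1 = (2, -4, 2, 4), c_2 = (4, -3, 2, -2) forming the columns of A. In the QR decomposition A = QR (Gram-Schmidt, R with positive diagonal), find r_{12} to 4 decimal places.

e_1 = c_1/‖c_1‖ = (2, -4, 2, 4)/6.3246 = (0.3162, -0.6325, 0.3162, 0.6325).
r_{12} = e_1·c_2 = 2.5298.

r_{12} = 2.5298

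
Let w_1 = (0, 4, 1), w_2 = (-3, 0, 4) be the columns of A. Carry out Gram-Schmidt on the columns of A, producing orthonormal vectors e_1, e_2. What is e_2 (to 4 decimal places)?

e_2 = (-0.6116, -0.1919, 0.7675)

w_1 = (0, 4, 1); ‖w_1‖ = 4.1231, so e_1 = (0.0000, 0.9701, 0.2425).
e_1·w_2 = 0.0000·(-3) + 0.9701·0 + 0.2425·4 = 0.9701.
u_2 = w_2 − 0.9701·e_1 = (-3.0000, -0.9412, 3.7647).
‖u_2‖ = 4.9050, so e_2 = (-0.6116, -0.1919, 0.7675).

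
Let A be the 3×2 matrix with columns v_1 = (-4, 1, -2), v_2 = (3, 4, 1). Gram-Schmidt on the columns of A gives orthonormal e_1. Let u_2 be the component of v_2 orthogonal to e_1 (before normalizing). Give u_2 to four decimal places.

v_1 = (-4, 1, -2); ‖v_1‖ = 4.5826, so e_1 = (-0.8729, 0.2182, -0.4364).
e_1·v_2 = (-0.8729)·3 + 0.2182·4 + (-0.4364)·1 = -2.1822.
u_2 = v_2 + 2.1822·e_1 = (1.0952, 4.4762, 0.0476).

u_2 = (1.0952, 4.4762, 0.0476)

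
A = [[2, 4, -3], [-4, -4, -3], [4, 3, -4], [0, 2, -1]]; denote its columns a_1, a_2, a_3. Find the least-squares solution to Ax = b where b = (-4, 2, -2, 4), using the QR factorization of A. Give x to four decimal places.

q_1 = a_1/‖a_1‖ = (2, -4, 4, 0)/6.0000 = (0.3333, -0.6667, 0.6667, 0.0000).
r_{12} = q_1·a_2 = 6.0000.
u_2 = a_2 − 6.0000·q_1 = (2.0000, 0.0000, -1.0000, 2.0000).
‖u_2‖ = 3.0000, so q_2 = (0.6667, 0.0000, -0.3333, 0.6667).
r_{13} = q_1·a_3 = -1.6667; r_{23} = q_2·a_3 = -1.3333.
u_3 = a_3 + 1.6667·q_1 + 1.3333·q_2 = (-1.5556, -4.1111, -3.3333, -0.1111).
‖u_3‖ = 5.5176, so q_3 = (-0.2819, -0.7451, -0.6041, -0.0201).
Qᵀb = (-4.0000, 0.6667, 0.7652).
Back-substitute: x_3 = 0.7652/5.5176 = 0.1387.
x_2 = (0.6667 + 1.3333·0.1387)/3.0000 = 0.2839.
x_1 = (-4.0000 − 6.0000·0.2839 + 1.6667·0.1387)/6.0000 = -0.9120.

x = (-0.9120, 0.2839, 0.1387)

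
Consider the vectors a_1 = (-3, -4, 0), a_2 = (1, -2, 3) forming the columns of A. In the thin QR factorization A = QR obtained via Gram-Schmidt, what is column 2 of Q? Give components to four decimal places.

a_1 = (-3, -4, 0); ‖a_1‖ = 5.0000, so q_1 = (-0.6000, -0.8000, 0.0000).
q_1·a_2 = (-0.6000)·1 + (-0.8000)·(-2) + 0.0000·3 = 1.0000.
u_2 = a_2 − 1.0000·q_1 = (1.6000, -1.2000, 3.0000).
‖u_2‖ = 3.6056, so q_2 = (0.4438, -0.3328, 0.8321).

q_2 = (0.4438, -0.3328, 0.8321)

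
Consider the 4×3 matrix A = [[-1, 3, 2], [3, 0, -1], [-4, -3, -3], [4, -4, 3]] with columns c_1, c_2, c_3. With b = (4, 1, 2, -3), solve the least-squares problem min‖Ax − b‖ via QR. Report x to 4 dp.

x = (-0.3817, 0.4590, -0.0924)

c_1 = (-1, 3, -4, 4); ‖c_1‖ = 6.4807, so q_1 = (-0.1543, 0.4629, -0.6172, 0.6172).
q_1·c_2 = (-0.1543)·3 + 0.4629·0 + (-0.6172)·(-3) + 0.6172·(-4) = -1.0801.
u_2 = c_2 + 1.0801·q_1 = (2.8333, 0.5000, -3.6667, -3.3333).
‖u_2‖ = 5.7300, so q_2 = (0.4945, 0.0873, -0.6399, -0.5817).
q_1·c_3 = (-0.1543)·2 + 0.4629·(-1) + (-0.6172)·(-3) + 0.6172·3 = 2.9318; q_2·c_3 = 0.4945·2 + 0.0873·(-1) + (-0.6399)·(-3) + (-0.5817)·3 = 1.0762.
u_3 = c_3 − 2.9318·q_1 − 1.0762·q_2 = (1.9202, -2.4511, -0.5018, 1.8165).
‖u_3‖ = 3.6396, so q_3 = (0.5276, -0.6734, -0.1379, 0.4991).
Qᵀb = (-3.2404, 2.5305, -0.3361).
Back-substitute: x_3 = -0.3361/3.6396 = -0.0924.
x_2 = (2.5305 − 1.0762·(-0.0924))/5.7300 = 0.4590.
x_1 = (-3.2404 + 1.0801·0.4590 − 2.9318·(-0.0924))/6.4807 = -0.3817.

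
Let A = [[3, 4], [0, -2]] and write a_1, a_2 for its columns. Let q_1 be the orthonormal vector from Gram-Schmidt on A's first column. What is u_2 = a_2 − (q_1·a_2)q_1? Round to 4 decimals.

u_2 = (0.0000, -2.0000)

a_1 = (3, 0); ‖a_1‖ = 3.0000, so q_1 = (1.0000, 0.0000).
q_1·a_2 = 1.0000·4 + 0.0000·(-2) = 4.0000.
u_2 = a_2 − 4.0000·q_1 = (0.0000, -2.0000).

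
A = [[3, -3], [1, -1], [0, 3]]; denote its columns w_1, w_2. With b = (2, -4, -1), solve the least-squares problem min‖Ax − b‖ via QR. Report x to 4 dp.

e_1 = w_1/‖w_1‖ = (3, 1, 0)/3.1623 = (0.9487, 0.3162, 0.0000).
r_{12} = e_1·w_2 = -3.1623.
u_2 = w_2 + 3.1623·e_1 = (0.0000, 0.0000, 3.0000).
‖u_2‖ = 3.0000, so e_2 = (0.0000, 0.0000, 1.0000).
Qᵀb = (0.6325, -1.0000).
Back-substitute: x_2 = -1.0000/3.0000 = -0.3333.
x_1 = (0.6325 + 3.1623·(-0.3333))/3.1623 = -0.1333.

x = (-0.1333, -0.3333)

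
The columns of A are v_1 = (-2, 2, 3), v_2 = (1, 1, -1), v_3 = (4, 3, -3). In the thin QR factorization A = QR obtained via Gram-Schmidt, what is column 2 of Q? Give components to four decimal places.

e_1 = v_1/‖v_1‖ = (-2, 2, 3)/4.1231 = (-0.4851, 0.4851, 0.7276).
r_{12} = e_1·v_2 = -0.7276.
u_2 = v_2 + 0.7276·e_1 = (0.6471, 1.3529, -0.4706).
‖u_2‖ = 1.5718, so e_2 = (0.4117, 0.8608, -0.2994).

e_2 = (0.4117, 0.8608, -0.2994)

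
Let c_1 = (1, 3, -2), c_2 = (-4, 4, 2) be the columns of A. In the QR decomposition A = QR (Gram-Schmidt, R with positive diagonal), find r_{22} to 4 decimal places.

r_{22} = 5.9040

c_1 = (1, 3, -2); ‖c_1‖ = 3.7417, so q_1 = (0.2673, 0.8018, -0.5345).
q_1·c_2 = 0.2673·(-4) + 0.8018·4 + (-0.5345)·2 = 1.0690.
u_2 = c_2 − 1.0690·q_1 = (-4.2857, 3.1429, 2.5714).
r_{22} = ‖u_2‖ = 5.9040.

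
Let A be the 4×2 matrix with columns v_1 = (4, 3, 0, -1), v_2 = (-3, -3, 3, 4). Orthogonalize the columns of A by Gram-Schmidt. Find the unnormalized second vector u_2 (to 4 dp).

v_1 = (4, 3, 0, -1); ‖v_1‖ = 5.0990, so q_1 = (0.7845, 0.5883, 0.0000, -0.1961).
q_1·v_2 = 0.7845·(-3) + 0.5883·(-3) + 0.0000·3 + (-0.1961)·4 = -4.9029.
u_2 = v_2 + 4.9029·q_1 = (0.8462, -0.1154, 3.0000, 3.0385).

u_2 = (0.8462, -0.1154, 3.0000, 3.0385)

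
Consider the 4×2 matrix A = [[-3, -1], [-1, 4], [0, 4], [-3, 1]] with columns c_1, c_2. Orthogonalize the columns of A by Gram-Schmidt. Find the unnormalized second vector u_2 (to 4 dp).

q_1 = c_1/‖c_1‖ = (-3, -1, 0, -3)/4.3589 = (-0.6882, -0.2294, 0.0000, -0.6882).
r_{12} = q_1·c_2 = -0.9177.
u_2 = c_2 + 0.9177·q_1 = (-1.6316, 3.7895, 4.0000, 0.3684).

u_2 = (-1.6316, 3.7895, 4.0000, 0.3684)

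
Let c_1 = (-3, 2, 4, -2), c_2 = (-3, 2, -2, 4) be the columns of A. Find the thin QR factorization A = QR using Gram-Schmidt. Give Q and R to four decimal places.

Q = [[-0.5222, -0.5721], [0.3482, 0.3814], [0.6963, -0.2860], [-0.3482, 0.6674]], R = [[5.7446, -0.5222], [0.0000, 5.7208]]

c_1 = (-3, 2, 4, -2); ‖c_1‖ = 5.7446, so q_1 = (-0.5222, 0.3482, 0.6963, -0.3482).
q_1·c_2 = (-0.5222)·(-3) + 0.3482·2 + 0.6963·(-2) + (-0.3482)·4 = -0.5222.
u_2 = c_2 + 0.5222·q_1 = (-3.2727, 2.1818, -1.6364, 3.8182).
‖u_2‖ = 5.7208, so q_2 = (-0.5721, 0.3814, -0.2860, 0.6674).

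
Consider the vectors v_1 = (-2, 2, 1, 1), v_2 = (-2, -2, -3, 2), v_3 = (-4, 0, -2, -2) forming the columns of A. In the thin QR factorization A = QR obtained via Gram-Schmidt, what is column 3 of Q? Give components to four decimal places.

e_1 = v_1/‖v_1‖ = (-2, 2, 1, 1)/3.1623 = (-0.6325, 0.6325, 0.3162, 0.3162).
r_{12} = e_1·v_2 = -0.3162.
u_2 = v_2 + 0.3162·e_1 = (-2.2000, -1.8000, -2.9000, 2.1000).
‖u_2‖ = 4.5717, so e_2 = (-0.4812, -0.3937, -0.6343, 0.4594).
r_{13} = e_1·v_3 = 1.2649; r_{23} = e_2·v_3 = 2.2749.
u_3 = v_3 − 1.2649·e_1 − 2.2749·e_2 = (-2.1053, 0.0957, -0.9569, -3.4450).
‖u_3‖ = 4.1503, so e_3 = (-0.5073, 0.0231, -0.2306, -0.8301).

e_3 = (-0.5073, 0.0231, -0.2306, -0.8301)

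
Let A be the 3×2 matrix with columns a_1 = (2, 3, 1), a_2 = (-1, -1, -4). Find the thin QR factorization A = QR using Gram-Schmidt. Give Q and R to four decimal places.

q_1 = a_1/‖a_1‖ = (2, 3, 1)/3.7417 = (0.5345, 0.8018, 0.2673).
r_{12} = q_1·a_2 = -2.4054.
u_2 = a_2 + 2.4054·q_1 = (0.2857, 0.9286, -3.3571).
‖u_2‖ = 3.4949, so q_2 = (0.0818, 0.2657, -0.9606).

Q = [[0.5345, 0.0818], [0.8018, 0.2657], [0.2673, -0.9606]], R = [[3.7417, -2.4054], [0.0000, 3.4949]]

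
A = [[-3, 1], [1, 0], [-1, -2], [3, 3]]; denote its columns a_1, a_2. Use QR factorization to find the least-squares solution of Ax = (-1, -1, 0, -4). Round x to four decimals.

e_1 = a_1/‖a_1‖ = (-3, 1, -1, 3)/4.4721 = (-0.6708, 0.2236, -0.2236, 0.6708).
r_{12} = e_1·a_2 = 1.7889.
u_2 = a_2 − 1.7889·e_1 = (2.2000, -0.4000, -1.6000, 1.8000).
‖u_2‖ = 3.2863, so e_2 = (0.6694, -0.1217, -0.4869, 0.5477).
Qᵀb = (-2.2361, -2.7386).
Back-substitute: x_2 = -2.7386/3.2863 = -0.8333.
x_1 = (-2.2361 − 1.7889·(-0.8333))/4.4721 = -0.1667.

x = (-0.1667, -0.8333)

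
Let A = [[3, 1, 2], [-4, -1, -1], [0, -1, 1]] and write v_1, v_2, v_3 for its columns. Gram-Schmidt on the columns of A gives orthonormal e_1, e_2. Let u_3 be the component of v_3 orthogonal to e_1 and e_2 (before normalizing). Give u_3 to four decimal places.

v_1 = (3, -4, 0); ‖v_1‖ = 5.0000, so e_1 = (0.6000, -0.8000, 0.0000).
e_1·v_2 = 0.6000·1 + (-0.8000)·(-1) + 0.0000·(-1) = 1.4000.
u_2 = v_2 − 1.4000·e_1 = (0.1600, 0.1200, -1.0000).
‖u_2‖ = 1.0198, so e_2 = (0.1569, 0.1177, -0.9806).
e_1·v_3 = 0.6000·2 + (-0.8000)·(-1) + 0.0000·1 = 2.0000; e_2·v_3 = 0.1569·2 + 0.1177·(-1) + (-0.9806)·1 = -0.7845.
u_3 = v_3 − 2.0000·e_1 + 0.7845·e_2 = (0.9231, 0.6923, 0.2308).

u_3 = (0.9231, 0.6923, 0.2308)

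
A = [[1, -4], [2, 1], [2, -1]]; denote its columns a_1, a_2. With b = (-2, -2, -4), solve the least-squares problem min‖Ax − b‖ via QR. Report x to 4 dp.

x = (-1.4521, 0.2329)

a_1 = (1, 2, 2); ‖a_1‖ = 3.0000, so e_1 = (0.3333, 0.6667, 0.6667).
e_1·a_2 = 0.3333·(-4) + 0.6667·1 + 0.6667·(-1) = -1.3333.
u_2 = a_2 + 1.3333·e_1 = (-3.5556, 1.8889, -0.1111).
‖u_2‖ = 4.0277, so e_2 = (-0.8828, 0.4690, -0.0276).
Qᵀb = (-4.6667, 0.9380).
Back-substitute: x_2 = 0.9380/4.0277 = 0.2329.
x_1 = (-4.6667 + 1.3333·0.2329)/3.0000 = -1.4521.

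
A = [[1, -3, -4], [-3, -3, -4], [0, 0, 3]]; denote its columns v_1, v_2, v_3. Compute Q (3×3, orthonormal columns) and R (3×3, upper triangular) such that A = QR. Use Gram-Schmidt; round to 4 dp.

Q = [[0.3162, -0.9487, 0.0000], [-0.9487, -0.3162, 0.0000], [0.0000, 0.0000, 1.0000]], R = [[3.1623, 1.8974, 2.5298], [0.0000, 3.7947, 5.0596], [0.0000, 0.0000, 3.0000]]

v_1 = (1, -3, 0); ‖v_1‖ = 3.1623, so q_1 = (0.3162, -0.9487, 0.0000).
q_1·v_2 = 0.3162·(-3) + (-0.9487)·(-3) + 0.0000·0 = 1.8974.
u_2 = v_2 − 1.8974·q_1 = (-3.6000, -1.2000, 0.0000).
‖u_2‖ = 3.7947, so q_2 = (-0.9487, -0.3162, 0.0000).
q_1·v_3 = 0.3162·(-4) + (-0.9487)·(-4) + 0.0000·3 = 2.5298; q_2·v_3 = (-0.9487)·(-4) + (-0.3162)·(-4) + 0.0000·3 = 5.0596.
u_3 = v_3 − 2.5298·q_1 − 5.0596·q_2 = (0.0000, 0.0000, 3.0000).
‖u_3‖ = 3.0000, so q_3 = (0.0000, 0.0000, 1.0000).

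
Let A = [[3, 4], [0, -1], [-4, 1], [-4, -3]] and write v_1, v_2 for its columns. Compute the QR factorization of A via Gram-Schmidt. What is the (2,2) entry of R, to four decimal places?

v_1 = (3, 0, -4, -4); ‖v_1‖ = 6.4031, so q_1 = (0.4685, 0.0000, -0.6247, -0.6247).
q_1·v_2 = 0.4685·4 + 0.0000·(-1) + (-0.6247)·1 + (-0.6247)·(-3) = 3.1235.
u_2 = v_2 − 3.1235·q_1 = (2.5366, -1.0000, 2.9512, -1.0488).
r_{22} = ‖u_2‖ = 4.1526.

r_{22} = 4.1526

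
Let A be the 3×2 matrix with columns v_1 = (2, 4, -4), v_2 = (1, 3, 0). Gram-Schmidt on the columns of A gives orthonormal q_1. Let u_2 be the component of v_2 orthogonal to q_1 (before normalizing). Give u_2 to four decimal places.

q_1 = v_1/‖v_1‖ = (2, 4, -4)/6.0000 = (0.3333, 0.6667, -0.6667).
r_{12} = q_1·v_2 = 2.3333.
u_2 = v_2 − 2.3333·q_1 = (0.2222, 1.4444, 1.5556).

u_2 = (0.2222, 1.4444, 1.5556)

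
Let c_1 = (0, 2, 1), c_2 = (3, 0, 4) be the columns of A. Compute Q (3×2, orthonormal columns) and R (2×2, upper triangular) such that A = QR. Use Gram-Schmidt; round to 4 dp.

c_1 = (0, 2, 1); ‖c_1‖ = 2.2361, so q_1 = (0.0000, 0.8944, 0.4472).
q_1·c_2 = 0.0000·3 + 0.8944·0 + 0.4472·4 = 1.7889.
u_2 = c_2 − 1.7889·q_1 = (3.0000, -1.6000, 3.2000).
‖u_2‖ = 4.6690, so q_2 = (0.6425, -0.3427, 0.6854).

Q = [[0.0000, 0.6425], [0.8944, -0.3427], [0.4472, 0.6854]], R = [[2.2361, 1.7889], [0.0000, 4.6690]]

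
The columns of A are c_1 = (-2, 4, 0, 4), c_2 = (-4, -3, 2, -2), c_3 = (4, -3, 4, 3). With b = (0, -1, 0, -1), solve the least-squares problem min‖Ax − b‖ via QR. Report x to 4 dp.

x = (-0.2032, 0.0738, -0.0251)

c_1 = (-2, 4, 0, 4); ‖c_1‖ = 6.0000, so e_1 = (-0.3333, 0.6667, 0.0000, 0.6667).
e_1·c_2 = (-0.3333)·(-4) + 0.6667·(-3) + 0.0000·2 + 0.6667·(-2) = -2.0000.
u_2 = c_2 + 2.0000·e_1 = (-4.6667, -1.6667, 2.0000, -0.6667).
‖u_2‖ = 5.3852, so e_2 = (-0.8666, -0.3095, 0.3714, -0.1238).
e_1·c_3 = (-0.3333)·4 + 0.6667·(-3) + 0.0000·4 + 0.6667·3 = -1.3333; e_2·c_3 = (-0.8666)·4 + (-0.3095)·(-3) + 0.3714·4 + (-0.1238)·3 = -1.4237.
u_3 = c_3 + 1.3333·e_1 + 1.4237·e_2 = (2.3218, -2.5517, 4.5287, 3.7126).
‖u_3‖ = 6.7967, so e_3 = (0.3416, -0.3754, 0.6663, 0.5462).
Qᵀb = (-1.3333, 0.4333, -0.1708).
Back-substitute: x_3 = -0.1708/6.7967 = -0.0251.
x_2 = (0.4333 + 1.4237·(-0.0251))/5.3852 = 0.0738.
x_1 = (-1.3333 + 2.0000·0.0738 + 1.3333·(-0.0251))/6.0000 = -0.2032.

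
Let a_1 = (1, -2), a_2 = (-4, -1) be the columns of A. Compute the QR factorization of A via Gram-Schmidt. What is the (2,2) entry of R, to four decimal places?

a_1 = (1, -2); ‖a_1‖ = 2.2361, so q_1 = (0.4472, -0.8944).
q_1·a_2 = 0.4472·(-4) + (-0.8944)·(-1) = -0.8944.
u_2 = a_2 + 0.8944·q_1 = (-3.6000, -1.8000).
r_{22} = ‖u_2‖ = 4.0249.

r_{22} = 4.0249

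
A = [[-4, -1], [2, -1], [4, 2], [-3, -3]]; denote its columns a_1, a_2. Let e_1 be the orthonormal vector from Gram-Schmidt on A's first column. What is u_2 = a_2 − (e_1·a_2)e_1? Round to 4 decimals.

u_2 = (0.6889, -1.8444, 0.3111, -1.7333)

e_1 = a_1/‖a_1‖ = (-4, 2, 4, -3)/6.7082 = (-0.5963, 0.2981, 0.5963, -0.4472).
r_{12} = e_1·a_2 = 2.8324.
u_2 = a_2 − 2.8324·e_1 = (0.6889, -1.8444, 0.3111, -1.7333).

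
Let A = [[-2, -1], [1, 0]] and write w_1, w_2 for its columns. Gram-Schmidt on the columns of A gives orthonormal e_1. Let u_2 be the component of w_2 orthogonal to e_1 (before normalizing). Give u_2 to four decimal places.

u_2 = (-0.2000, -0.4000)

w_1 = (-2, 1); ‖w_1‖ = 2.2361, so e_1 = (-0.8944, 0.4472).
e_1·w_2 = (-0.8944)·(-1) + 0.4472·0 = 0.8944.
u_2 = w_2 − 0.8944·e_1 = (-0.2000, -0.4000).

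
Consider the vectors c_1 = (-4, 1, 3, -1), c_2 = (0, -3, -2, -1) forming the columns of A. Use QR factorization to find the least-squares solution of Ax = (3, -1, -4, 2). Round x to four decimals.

x = (-0.9745, 0.0860)

q_1 = c_1/‖c_1‖ = (-4, 1, 3, -1)/5.1962 = (-0.7698, 0.1925, 0.5774, -0.1925).
r_{12} = q_1·c_2 = -1.5396.
u_2 = c_2 + 1.5396·q_1 = (-1.1852, -2.7037, -1.1111, -1.2963).
‖u_2‖ = 3.4102, so q_2 = (-0.3475, -0.7928, -0.3258, -0.3801).
Qᵀb = (-5.1962, 0.2932).
Back-substitute: x_2 = 0.2932/3.4102 = 0.0860.
x_1 = (-5.1962 + 1.5396·0.0860)/5.1962 = -0.9745.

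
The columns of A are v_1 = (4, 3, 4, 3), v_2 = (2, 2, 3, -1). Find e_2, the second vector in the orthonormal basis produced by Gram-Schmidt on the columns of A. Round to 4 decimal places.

e_2 = (0.0587, 0.2276, 0.4258, -0.8737)

v_1 = (4, 3, 4, 3); ‖v_1‖ = 7.0711, so e_1 = (0.5657, 0.4243, 0.5657, 0.4243).
e_1·v_2 = 0.5657·2 + 0.4243·2 + 0.5657·3 + 0.4243·(-1) = 3.2527.
u_2 = v_2 − 3.2527·e_1 = (0.1600, 0.6200, 1.1600, -2.3800).
‖u_2‖ = 2.7240, so e_2 = (0.0587, 0.2276, 0.4258, -0.8737).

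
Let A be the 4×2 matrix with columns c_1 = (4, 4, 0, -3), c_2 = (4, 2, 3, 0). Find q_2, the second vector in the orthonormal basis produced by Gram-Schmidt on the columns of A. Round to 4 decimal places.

q_2 = (0.4289, -0.0883, 0.7759, 0.4542)

c_1 = (4, 4, 0, -3); ‖c_1‖ = 6.4031, so q_1 = (0.6247, 0.6247, 0.0000, -0.4685).
q_1·c_2 = 0.6247·4 + 0.6247·2 + 0.0000·3 + (-0.4685)·0 = 3.7482.
u_2 = c_2 − 3.7482·q_1 = (1.6585, -0.3415, 3.0000, 1.7561).
‖u_2‖ = 3.8667, so q_2 = (0.4289, -0.0883, 0.7759, 0.4542).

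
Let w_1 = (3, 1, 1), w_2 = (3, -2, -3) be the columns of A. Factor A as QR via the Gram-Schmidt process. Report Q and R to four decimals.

e_1 = w_1/‖w_1‖ = (3, 1, 1)/3.3166 = (0.9045, 0.3015, 0.3015).
r_{12} = e_1·w_2 = 1.2060.
u_2 = w_2 − 1.2060·e_1 = (1.9091, -2.3636, -3.3636).
‖u_2‖ = 4.5327, so e_2 = (0.4212, -0.5215, -0.7421).

Q = [[0.9045, 0.4212], [0.3015, -0.5215], [0.3015, -0.7421]], R = [[3.3166, 1.2060], [0.0000, 4.5327]]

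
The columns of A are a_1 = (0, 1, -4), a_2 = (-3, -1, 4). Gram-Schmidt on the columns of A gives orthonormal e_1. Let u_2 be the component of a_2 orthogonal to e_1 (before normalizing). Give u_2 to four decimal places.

a_1 = (0, 1, -4); ‖a_1‖ = 4.1231, so e_1 = (0.0000, 0.2425, -0.9701).
e_1·a_2 = 0.0000·(-3) + 0.2425·(-1) + (-0.9701)·4 = -4.1231.
u_2 = a_2 + 4.1231·e_1 = (-3.0000, 0.0000, 0.0000).

u_2 = (-3.0000, 0.0000, 0.0000)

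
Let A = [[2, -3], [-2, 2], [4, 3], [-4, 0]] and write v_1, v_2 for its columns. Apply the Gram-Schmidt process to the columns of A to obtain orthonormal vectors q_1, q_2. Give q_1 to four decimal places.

q_1 = (0.3162, -0.3162, 0.6325, -0.6325)

q_1 = v_1/‖v_1‖ = (2, -2, 4, -4)/6.3246 = (0.3162, -0.3162, 0.6325, -0.6325).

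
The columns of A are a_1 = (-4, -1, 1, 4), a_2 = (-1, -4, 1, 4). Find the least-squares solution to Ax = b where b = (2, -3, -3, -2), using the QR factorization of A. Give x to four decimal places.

x = (-0.9774, 0.6893)

q_1 = a_1/‖a_1‖ = (-4, -1, 1, 4)/5.8310 = (-0.6860, -0.1715, 0.1715, 0.6860).
r_{12} = q_1·a_2 = 4.2875.
u_2 = a_2 − 4.2875·q_1 = (1.9412, -3.2647, 0.2647, 1.0588).
‖u_2‖ = 3.9519, so q_2 = (0.4912, -0.8261, 0.0670, 0.2679).
Qᵀb = (-2.7440, 2.7239).
Back-substitute: x_2 = 2.7239/3.9519 = 0.6893.
x_1 = (-2.7440 − 4.2875·0.6893)/5.8310 = -0.9774.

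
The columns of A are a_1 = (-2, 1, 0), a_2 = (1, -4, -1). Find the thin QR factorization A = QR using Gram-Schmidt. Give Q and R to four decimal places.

Q = [[-0.8944, -0.4260], [0.4472, -0.8520], [0.0000, -0.3043]], R = [[2.2361, -2.6833], [0.0000, 3.2863]]

a_1 = (-2, 1, 0); ‖a_1‖ = 2.2361, so e_1 = (-0.8944, 0.4472, 0.0000).
e_1·a_2 = (-0.8944)·1 + 0.4472·(-4) + 0.0000·(-1) = -2.6833.
u_2 = a_2 + 2.6833·e_1 = (-1.4000, -2.8000, -1.0000).
‖u_2‖ = 3.2863, so e_2 = (-0.4260, -0.8520, -0.3043).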